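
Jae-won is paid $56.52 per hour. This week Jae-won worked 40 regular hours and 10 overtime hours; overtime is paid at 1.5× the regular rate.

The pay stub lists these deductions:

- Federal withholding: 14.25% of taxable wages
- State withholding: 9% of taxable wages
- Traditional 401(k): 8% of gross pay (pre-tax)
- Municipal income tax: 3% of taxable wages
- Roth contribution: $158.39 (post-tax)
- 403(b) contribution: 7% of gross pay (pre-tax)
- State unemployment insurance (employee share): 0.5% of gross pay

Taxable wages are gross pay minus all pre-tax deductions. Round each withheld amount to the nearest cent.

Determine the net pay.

$1774.77

Regular pay: 40 × $56.52 = $2260.80
Overtime pay: 10 × $56.52 × 1.5 = $847.80
Gross pay = $2260.80 + $847.80 = $3108.60
403(b) contribution: $3108.60 × 0.07 = $217.60
Traditional 401(k): $3108.60 × 0.08 = $248.69
Pre-tax total = $217.60 + $248.69 = $466.29
Taxable wages = $3108.60 − $466.29 = $2642.31
State withholding: $2642.31 × 0.09 = $237.81
Municipal income tax: $2642.31 × 0.03 = $79.27
Federal withholding: $2642.31 × 0.1425 = $376.53
State unemployment insurance (employee share): $3108.60 × 0.005 = $15.54
Roth contribution: $158.39
Total deductions = $217.60 + $248.69 + $237.81 + $79.27 + $376.53 + $15.54 + $158.39 = $1333.83
Net pay = $3108.60 − $1333.83 = $1774.77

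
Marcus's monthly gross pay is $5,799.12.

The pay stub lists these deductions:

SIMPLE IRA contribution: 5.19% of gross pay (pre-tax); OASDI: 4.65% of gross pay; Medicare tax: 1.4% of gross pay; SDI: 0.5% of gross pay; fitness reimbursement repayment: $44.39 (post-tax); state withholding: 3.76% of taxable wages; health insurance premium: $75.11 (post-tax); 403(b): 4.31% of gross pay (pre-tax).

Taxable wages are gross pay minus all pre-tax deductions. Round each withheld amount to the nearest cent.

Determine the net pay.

403(b): $5,799.12 × 0.0431 = $249.94
SIMPLE IRA contribution: $5,799.12 × 0.0519 = $300.97
Pre-tax total = $249.94 + $300.97 = $550.91
Taxable wages = $5,799.12 − $550.91 = $5,248.21
State withholding: $5,248.21 × 0.0376 = $197.33
SDI: $5,799.12 × 0.005 = $29.00
OASDI: $5,799.12 × 0.0465 = $269.66
Medicare tax: $5,799.12 × 0.014 = $81.19
Fitness reimbursement repayment: $44.39
Health insurance premium: $75.11
Total deductions = $249.94 + $300.97 + $197.33 + $29.00 + $269.66 + $81.19 + $44.39 + $75.11 = $1,247.59
Net pay = $5,799.12 − $1,247.59 = $4,551.53

$4,551.53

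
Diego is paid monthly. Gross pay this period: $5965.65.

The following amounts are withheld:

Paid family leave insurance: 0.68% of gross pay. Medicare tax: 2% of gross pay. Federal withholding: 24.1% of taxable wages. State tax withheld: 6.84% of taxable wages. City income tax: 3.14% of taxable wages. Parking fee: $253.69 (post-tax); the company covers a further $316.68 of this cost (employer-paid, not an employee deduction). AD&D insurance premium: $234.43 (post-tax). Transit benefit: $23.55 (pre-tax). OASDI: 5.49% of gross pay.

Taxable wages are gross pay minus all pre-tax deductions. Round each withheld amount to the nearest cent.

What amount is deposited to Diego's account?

$2941.52

Transit benefit: $23.55
Taxable wages = $5965.65 − $23.55 = $5942.10
City income tax: $5942.10 × 0.0314 = $186.58
State tax withheld: $5942.10 × 0.0684 = $406.44
Federal withholding: $5942.10 × 0.241 = $1432.05
OASDI: $5965.65 × 0.0549 = $327.51
Medicare tax: $5965.65 × 0.02 = $119.31
Paid family leave insurance: $5965.65 × 0.0068 = $40.57
AD&D insurance premium: $234.43
Parking fee: $253.69
(Employer's $316.68 toward parking fee is not withheld from the employee.)
Total deductions = $23.55 + $186.58 + $406.44 + $1432.05 + $327.51 + $119.31 + $40.57 + $234.43 + $253.69 = $3024.13
Net pay = $5965.65 − $3024.13 = $2941.52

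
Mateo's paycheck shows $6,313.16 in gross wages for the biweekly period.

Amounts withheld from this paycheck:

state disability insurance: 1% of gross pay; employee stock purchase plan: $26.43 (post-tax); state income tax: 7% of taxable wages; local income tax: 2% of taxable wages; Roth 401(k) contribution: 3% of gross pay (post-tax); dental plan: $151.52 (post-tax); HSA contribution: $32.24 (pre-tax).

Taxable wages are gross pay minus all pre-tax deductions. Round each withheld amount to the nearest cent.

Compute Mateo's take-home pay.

HSA contribution: $32.24
Taxable wages = $6,313.16 − $32.24 = $6,280.92
Local income tax: $6,280.92 × 0.02 = $125.62
State income tax: $6,280.92 × 0.07 = $439.66
State disability insurance: $6,313.16 × 0.01 = $63.13
Dental plan: $151.52
Employee stock purchase plan: $26.43
Roth 401(k) contribution: $6,313.16 × 0.03 = $189.39
Total deductions = $32.24 + $125.62 + $439.66 + $63.13 + $151.52 + $26.43 + $189.39 = $1,027.99
Net pay = $6,313.16 − $1,027.99 = $5,285.17

$5,285.17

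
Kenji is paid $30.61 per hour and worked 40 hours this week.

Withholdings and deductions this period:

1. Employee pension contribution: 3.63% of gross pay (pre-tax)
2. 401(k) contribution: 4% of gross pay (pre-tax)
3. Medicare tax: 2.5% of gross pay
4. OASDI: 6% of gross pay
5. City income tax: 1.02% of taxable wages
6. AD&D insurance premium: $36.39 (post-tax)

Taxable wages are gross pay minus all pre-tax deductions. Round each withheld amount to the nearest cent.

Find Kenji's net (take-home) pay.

$978.97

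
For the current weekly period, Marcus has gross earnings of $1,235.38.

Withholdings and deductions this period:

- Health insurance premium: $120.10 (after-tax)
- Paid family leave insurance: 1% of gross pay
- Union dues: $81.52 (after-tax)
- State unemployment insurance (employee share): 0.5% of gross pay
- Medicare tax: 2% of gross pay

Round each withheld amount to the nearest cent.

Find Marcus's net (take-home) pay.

State unemployment insurance (employee share): $1,235.38 × 0.005 = $6.18
Paid family leave insurance: $1,235.38 × 0.01 = $12.35
Medicare tax: $1,235.38 × 0.02 = $24.71
Union dues: $81.52
Health insurance premium: $120.10
Total deductions = $6.18 + $12.35 + $24.71 + $81.52 + $120.10 = $244.86
Net pay = $1,235.38 − $244.86 = $990.52

$990.52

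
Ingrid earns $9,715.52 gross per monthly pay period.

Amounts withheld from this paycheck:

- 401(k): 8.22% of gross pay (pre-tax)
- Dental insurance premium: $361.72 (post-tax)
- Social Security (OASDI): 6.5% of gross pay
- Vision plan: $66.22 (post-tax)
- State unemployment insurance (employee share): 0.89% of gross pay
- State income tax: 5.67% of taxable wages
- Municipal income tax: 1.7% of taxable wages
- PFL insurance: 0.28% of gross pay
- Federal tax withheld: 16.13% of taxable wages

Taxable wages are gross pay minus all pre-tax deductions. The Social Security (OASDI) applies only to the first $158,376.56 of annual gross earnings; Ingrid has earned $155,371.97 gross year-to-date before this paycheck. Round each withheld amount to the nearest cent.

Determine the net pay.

401(k): $9,715.52 × 0.0822 = $798.62
Taxable wages = $9,715.52 − $798.62 = $8,916.90
Federal tax withheld: $8,916.90 × 0.1613 = $1,438.30
Municipal income tax: $8,916.90 × 0.017 = $151.59
State income tax: $8,916.90 × 0.0567 = $505.59
PFL insurance: $9,715.52 × 0.0028 = $27.20
Social Security (OASDI): only $158,376.56 − $155,371.97 = $3,004.59 of this check is subject → $3,004.59 × 0.065 = $195.30
State unemployment insurance (employee share): $9,715.52 × 0.0089 = $86.47
Dental insurance premium: $361.72
Vision plan: $66.22
Total deductions = $798.62 + $1,438.30 + $151.59 + $505.59 + $27.20 + $195.30 + $86.47 + $361.72 + $66.22 = $3,631.01
Net pay = $9,715.52 − $3,631.01 = $6,084.51

$6,084.51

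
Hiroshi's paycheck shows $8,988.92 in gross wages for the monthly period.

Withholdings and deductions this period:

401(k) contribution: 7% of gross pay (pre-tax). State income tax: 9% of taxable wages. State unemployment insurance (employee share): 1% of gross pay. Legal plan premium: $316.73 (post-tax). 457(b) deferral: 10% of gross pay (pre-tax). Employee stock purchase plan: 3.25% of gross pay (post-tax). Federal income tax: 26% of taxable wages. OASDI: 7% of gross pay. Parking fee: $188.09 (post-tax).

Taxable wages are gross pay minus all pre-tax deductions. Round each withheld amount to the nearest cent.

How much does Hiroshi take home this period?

$3,333.46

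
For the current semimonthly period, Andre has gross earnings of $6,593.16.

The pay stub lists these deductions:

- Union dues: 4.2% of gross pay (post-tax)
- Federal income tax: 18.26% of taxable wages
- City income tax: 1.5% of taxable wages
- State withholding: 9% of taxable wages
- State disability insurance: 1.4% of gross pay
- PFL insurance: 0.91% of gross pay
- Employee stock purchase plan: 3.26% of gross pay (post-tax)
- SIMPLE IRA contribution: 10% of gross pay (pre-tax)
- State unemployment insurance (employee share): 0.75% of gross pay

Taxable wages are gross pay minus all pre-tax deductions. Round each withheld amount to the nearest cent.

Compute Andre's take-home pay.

SIMPLE IRA contribution: $6,593.16 × 0.1 = $659.32
Taxable wages = $6,593.16 − $659.32 = $5,933.84
Federal income tax: $5,933.84 × 0.1826 = $1,083.52
State withholding: $5,933.84 × 0.09 = $534.05
City income tax: $5,933.84 × 0.015 = $89.01
PFL insurance: $6,593.16 × 0.0091 = $60.00
State disability insurance: $6,593.16 × 0.014 = $92.30
State unemployment insurance (employee share): $6,593.16 × 0.0075 = $49.45
Union dues: $6,593.16 × 0.042 = $276.91
Employee stock purchase plan: $6,593.16 × 0.0326 = $214.94
Total deductions = $659.32 + $1,083.52 + $534.05 + $89.01 + $60.00 + $92.30 + $49.45 + $276.91 + $214.94 = $3,059.50
Net pay = $6,593.16 − $3,059.50 = $3,533.66

$3,533.66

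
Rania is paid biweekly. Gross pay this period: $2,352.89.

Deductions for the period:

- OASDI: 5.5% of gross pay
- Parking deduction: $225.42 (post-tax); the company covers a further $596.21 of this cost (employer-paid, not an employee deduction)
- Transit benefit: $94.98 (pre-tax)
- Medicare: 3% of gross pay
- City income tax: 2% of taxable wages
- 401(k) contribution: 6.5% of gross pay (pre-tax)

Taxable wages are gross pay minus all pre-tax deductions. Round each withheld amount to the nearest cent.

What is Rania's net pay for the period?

401(k) contribution: $2,352.89 × 0.065 = $152.94
Transit benefit: $94.98
Pre-tax total = $152.94 + $94.98 = $247.92
Taxable wages = $2,352.89 − $247.92 = $2,104.97
City income tax: $2,104.97 × 0.02 = $42.10
Medicare: $2,352.89 × 0.03 = $70.59
OASDI: $2,352.89 × 0.055 = $129.41
Parking deduction: $225.42
(Employer's $596.21 toward parking deduction is not withheld from the employee.)
Total deductions = $152.94 + $94.98 + $42.10 + $70.59 + $129.41 + $225.42 = $715.44
Net pay = $2,352.89 − $715.44 = $1,637.45

$1,637.45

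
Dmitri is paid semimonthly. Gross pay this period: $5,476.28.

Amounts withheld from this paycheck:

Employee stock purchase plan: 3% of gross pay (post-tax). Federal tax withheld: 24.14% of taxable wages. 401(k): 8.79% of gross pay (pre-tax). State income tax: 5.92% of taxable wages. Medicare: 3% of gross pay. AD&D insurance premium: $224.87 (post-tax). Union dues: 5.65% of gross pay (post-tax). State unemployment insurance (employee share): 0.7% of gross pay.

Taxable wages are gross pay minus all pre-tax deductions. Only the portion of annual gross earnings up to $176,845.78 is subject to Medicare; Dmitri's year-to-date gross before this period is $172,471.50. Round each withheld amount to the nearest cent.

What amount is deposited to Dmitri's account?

401(k): $5,476.28 × 0.0879 = $481.37
Taxable wages = $5,476.28 − $481.37 = $4,994.91
Federal tax withheld: $4,994.91 × 0.2414 = $1,205.77
State income tax: $4,994.91 × 0.0592 = $295.70
State unemployment insurance (employee share): $5,476.28 × 0.007 = $38.33
Medicare: only $176,845.78 − $172,471.50 = $4,374.28 of this check is subject → $4,374.28 × 0.03 = $131.23
Union dues: $5,476.28 × 0.0565 = $309.41
AD&D insurance premium: $224.87
Employee stock purchase plan: $5,476.28 × 0.03 = $164.29
Total deductions = $481.37 + $1,205.77 + $295.70 + $38.33 + $131.23 + $309.41 + $224.87 + $164.29 = $2,850.97
Net pay = $5,476.28 − $2,850.97 = $2,625.31

$2,625.31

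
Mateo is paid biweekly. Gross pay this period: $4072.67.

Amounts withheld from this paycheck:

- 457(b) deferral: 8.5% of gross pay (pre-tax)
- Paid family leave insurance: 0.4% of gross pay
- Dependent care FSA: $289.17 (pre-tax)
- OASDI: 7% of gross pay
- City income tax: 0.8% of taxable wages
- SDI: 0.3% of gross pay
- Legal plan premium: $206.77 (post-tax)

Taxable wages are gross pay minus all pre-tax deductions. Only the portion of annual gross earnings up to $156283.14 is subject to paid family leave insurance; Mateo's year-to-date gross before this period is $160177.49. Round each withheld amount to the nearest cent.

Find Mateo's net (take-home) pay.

$2905.74

457(b) deferral: $4072.67 × 0.085 = $346.18
Dependent care FSA: $289.17
Pre-tax total = $346.18 + $289.17 = $635.35
Taxable wages = $4072.67 − $635.35 = $3437.32
City income tax: $3437.32 × 0.008 = $27.50
Paid family leave insurance: annual cap $156283.14 already reached (YTD $160177.49), so $0.00
OASDI: $4072.67 × 0.07 = $285.09
SDI: $4072.67 × 0.003 = $12.22
Legal plan premium: $206.77
Total deductions = $346.18 + $289.17 + $27.50 + $0.00 + $285.09 + $12.22 + $206.77 = $1166.93
Net pay = $4072.67 − $1166.93 = $2905.74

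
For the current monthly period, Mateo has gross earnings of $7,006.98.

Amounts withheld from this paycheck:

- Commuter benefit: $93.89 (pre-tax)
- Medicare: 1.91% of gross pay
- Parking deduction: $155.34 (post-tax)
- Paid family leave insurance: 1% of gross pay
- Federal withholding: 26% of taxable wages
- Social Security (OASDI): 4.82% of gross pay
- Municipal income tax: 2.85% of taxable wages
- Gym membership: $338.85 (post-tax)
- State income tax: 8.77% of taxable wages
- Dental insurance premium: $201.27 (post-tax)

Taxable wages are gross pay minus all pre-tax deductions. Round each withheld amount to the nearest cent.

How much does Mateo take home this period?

Commuter benefit: $93.89
Taxable wages = $7,006.98 − $93.89 = $6,913.09
State income tax: $6,913.09 × 0.0877 = $606.28
Federal withholding: $6,913.09 × 0.26 = $1,797.40
Municipal income tax: $6,913.09 × 0.0285 = $197.02
Medicare: $7,006.98 × 0.0191 = $133.83
Social Security (OASDI): $7,006.98 × 0.0482 = $337.74
Paid family leave insurance: $7,006.98 × 0.01 = $70.07
Dental insurance premium: $201.27
Gym membership: $338.85
Parking deduction: $155.34
Total deductions = $93.89 + $606.28 + $1,797.40 + $197.02 + $133.83 + $337.74 + $70.07 + $201.27 + $338.85 + $155.34 = $3,931.69
Net pay = $7,006.98 − $3,931.69 = $3,075.29

$3,075.29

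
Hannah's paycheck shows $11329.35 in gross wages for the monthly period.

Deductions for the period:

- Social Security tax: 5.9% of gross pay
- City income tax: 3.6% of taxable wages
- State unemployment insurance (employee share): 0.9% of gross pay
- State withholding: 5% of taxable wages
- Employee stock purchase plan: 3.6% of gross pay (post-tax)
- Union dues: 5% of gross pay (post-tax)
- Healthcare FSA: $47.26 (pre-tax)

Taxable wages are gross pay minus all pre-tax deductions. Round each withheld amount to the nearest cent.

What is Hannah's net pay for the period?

Healthcare FSA: $47.26
Taxable wages = $11329.35 − $47.26 = $11282.09
State withholding: $11282.09 × 0.05 = $564.10
City income tax: $11282.09 × 0.036 = $406.16
State unemployment insurance (employee share): $11329.35 × 0.009 = $101.96
Social Security tax: $11329.35 × 0.059 = $668.43
Union dues: $11329.35 × 0.05 = $566.47
Employee stock purchase plan: $11329.35 × 0.036 = $407.86
Total deductions = $47.26 + $564.10 + $406.16 + $101.96 + $668.43 + $566.47 + $407.86 = $2762.24
Net pay = $11329.35 − $2762.24 = $8567.11

$8567.11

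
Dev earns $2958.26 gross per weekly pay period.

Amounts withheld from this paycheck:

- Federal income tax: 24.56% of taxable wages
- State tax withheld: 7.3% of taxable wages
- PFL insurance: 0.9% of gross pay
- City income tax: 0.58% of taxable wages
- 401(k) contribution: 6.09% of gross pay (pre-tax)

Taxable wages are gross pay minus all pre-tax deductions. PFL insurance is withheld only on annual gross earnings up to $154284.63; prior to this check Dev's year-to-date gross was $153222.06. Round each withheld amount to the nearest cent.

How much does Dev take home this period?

$1867.33

401(k) contribution: $2958.26 × 0.0609 = $180.16
Taxable wages = $2958.26 − $180.16 = $2778.10
City income tax: $2778.10 × 0.0058 = $16.11
Federal income tax: $2778.10 × 0.2456 = $682.30
State tax withheld: $2778.10 × 0.073 = $202.80
PFL insurance: only $154284.63 − $153222.06 = $1062.57 of this check is subject → $1062.57 × 0.009 = $9.56
Total deductions = $180.16 + $16.11 + $682.30 + $202.80 + $9.56 = $1090.93
Net pay = $2958.26 − $1090.93 = $1867.33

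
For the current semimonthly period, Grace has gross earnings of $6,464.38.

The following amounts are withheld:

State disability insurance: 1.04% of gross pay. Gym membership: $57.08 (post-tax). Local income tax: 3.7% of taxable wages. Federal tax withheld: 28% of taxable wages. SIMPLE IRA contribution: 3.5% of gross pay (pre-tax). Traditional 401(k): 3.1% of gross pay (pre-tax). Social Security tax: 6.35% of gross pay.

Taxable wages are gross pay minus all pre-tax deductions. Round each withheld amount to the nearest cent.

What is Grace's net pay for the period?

SIMPLE IRA contribution: $6,464.38 × 0.035 = $226.25
Traditional 401(k): $6,464.38 × 0.031 = $200.40
Pre-tax total = $226.25 + $200.40 = $426.65
Taxable wages = $6,464.38 − $426.65 = $6,037.73
Federal tax withheld: $6,037.73 × 0.28 = $1,690.56
Local income tax: $6,037.73 × 0.037 = $223.40
State disability insurance: $6,464.38 × 0.0104 = $67.23
Social Security tax: $6,464.38 × 0.0635 = $410.49
Gym membership: $57.08
Total deductions = $226.25 + $200.40 + $1,690.56 + $223.40 + $67.23 + $410.49 + $57.08 = $2,875.41
Net pay = $6,464.38 − $2,875.41 = $3,588.97

$3,588.97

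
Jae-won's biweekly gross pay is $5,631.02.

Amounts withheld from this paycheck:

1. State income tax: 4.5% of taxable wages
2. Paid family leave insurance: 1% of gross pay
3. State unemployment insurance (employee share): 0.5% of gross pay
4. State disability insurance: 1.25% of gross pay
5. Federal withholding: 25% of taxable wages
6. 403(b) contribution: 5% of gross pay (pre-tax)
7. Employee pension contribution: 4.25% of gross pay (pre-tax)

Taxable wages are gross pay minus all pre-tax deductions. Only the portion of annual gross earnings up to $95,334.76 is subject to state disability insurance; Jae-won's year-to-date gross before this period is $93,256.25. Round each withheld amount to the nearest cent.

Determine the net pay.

403(b) contribution: $5,631.02 × 0.05 = $281.55
Employee pension contribution: $5,631.02 × 0.0425 = $239.32
Pre-tax total = $281.55 + $239.32 = $520.87
Taxable wages = $5,631.02 − $520.87 = $5,110.15
State income tax: $5,110.15 × 0.045 = $229.96
Federal withholding: $5,110.15 × 0.25 = $1,277.54
State unemployment insurance (employee share): $5,631.02 × 0.005 = $28.16
Paid family leave insurance: $5,631.02 × 0.01 = $56.31
State disability insurance: only $95,334.76 − $93,256.25 = $2,078.51 of this check is subject → $2,078.51 × 0.0125 = $25.98
Total deductions = $281.55 + $239.32 + $229.96 + $1,277.54 + $28.16 + $56.31 + $25.98 = $2,138.82
Net pay = $5,631.02 − $2,138.82 = $3,492.20

$3,492.20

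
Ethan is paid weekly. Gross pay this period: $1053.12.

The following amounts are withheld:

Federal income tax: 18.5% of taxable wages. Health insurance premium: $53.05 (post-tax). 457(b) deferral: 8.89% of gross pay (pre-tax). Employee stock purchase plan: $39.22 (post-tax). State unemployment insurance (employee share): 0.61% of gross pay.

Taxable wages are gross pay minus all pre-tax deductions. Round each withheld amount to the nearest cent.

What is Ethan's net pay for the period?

457(b) deferral: $1053.12 × 0.0889 = $93.62
Taxable wages = $1053.12 − $93.62 = $959.50
Federal income tax: $959.50 × 0.185 = $177.51
State unemployment insurance (employee share): $1053.12 × 0.0061 = $6.42
Employee stock purchase plan: $39.22
Health insurance premium: $53.05
Total deductions = $93.62 + $177.51 + $6.42 + $39.22 + $53.05 = $369.82
Net pay = $1053.12 − $369.82 = $683.30

$683.30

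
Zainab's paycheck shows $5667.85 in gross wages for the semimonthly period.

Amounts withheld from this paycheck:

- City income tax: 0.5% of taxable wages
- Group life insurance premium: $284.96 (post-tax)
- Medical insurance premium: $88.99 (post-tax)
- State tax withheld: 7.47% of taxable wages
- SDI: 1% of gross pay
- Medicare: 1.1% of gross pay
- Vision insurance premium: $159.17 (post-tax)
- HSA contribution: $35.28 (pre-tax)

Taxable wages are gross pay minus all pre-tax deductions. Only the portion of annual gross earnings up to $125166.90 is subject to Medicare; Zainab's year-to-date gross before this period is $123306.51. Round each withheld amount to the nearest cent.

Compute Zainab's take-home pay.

$4573.40

HSA contribution: $35.28
Taxable wages = $5667.85 − $35.28 = $5632.57
State tax withheld: $5632.57 × 0.0747 = $420.75
City income tax: $5632.57 × 0.005 = $28.16
SDI: $5667.85 × 0.01 = $56.68
Medicare: only $125166.90 − $123306.51 = $1860.39 of this check is subject → $1860.39 × 0.011 = $20.46
Vision insurance premium: $159.17
Medical insurance premium: $88.99
Group life insurance premium: $284.96
Total deductions = $35.28 + $420.75 + $28.16 + $56.68 + $20.46 + $159.17 + $88.99 + $284.96 = $1094.45
Net pay = $5667.85 − $1094.45 = $4573.40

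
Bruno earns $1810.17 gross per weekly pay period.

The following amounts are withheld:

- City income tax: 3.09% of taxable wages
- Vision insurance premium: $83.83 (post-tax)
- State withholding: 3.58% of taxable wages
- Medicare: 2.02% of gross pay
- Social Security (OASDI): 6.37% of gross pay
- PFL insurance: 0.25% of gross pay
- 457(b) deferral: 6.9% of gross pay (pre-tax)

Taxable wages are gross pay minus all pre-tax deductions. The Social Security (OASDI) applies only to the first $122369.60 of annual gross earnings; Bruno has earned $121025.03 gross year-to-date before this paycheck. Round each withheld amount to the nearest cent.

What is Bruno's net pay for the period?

$1362.29

457(b) deferral: $1810.17 × 0.069 = $124.90
Taxable wages = $1810.17 − $124.90 = $1685.27
State withholding: $1685.27 × 0.0358 = $60.33
City income tax: $1685.27 × 0.0309 = $52.07
PFL insurance: $1810.17 × 0.0025 = $4.53
Medicare: $1810.17 × 0.0202 = $36.57
Social Security (OASDI): only $122369.60 − $121025.03 = $1344.57 of this check is subject → $1344.57 × 0.0637 = $85.65
Vision insurance premium: $83.83
Total deductions = $124.90 + $60.33 + $52.07 + $4.53 + $36.57 + $85.65 + $83.83 = $447.88
Net pay = $1810.17 − $447.88 = $1362.29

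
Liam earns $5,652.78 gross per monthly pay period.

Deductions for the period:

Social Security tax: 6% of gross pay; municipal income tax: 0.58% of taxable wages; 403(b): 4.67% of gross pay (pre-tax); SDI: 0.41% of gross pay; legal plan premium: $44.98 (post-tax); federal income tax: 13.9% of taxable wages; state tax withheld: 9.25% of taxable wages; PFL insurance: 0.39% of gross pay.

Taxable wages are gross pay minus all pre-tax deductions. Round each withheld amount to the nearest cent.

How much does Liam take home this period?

$3,680.66

403(b): $5,652.78 × 0.0467 = $263.98
Taxable wages = $5,652.78 − $263.98 = $5,388.80
Federal income tax: $5,388.80 × 0.139 = $749.04
State tax withheld: $5,388.80 × 0.0925 = $498.46
Municipal income tax: $5,388.80 × 0.0058 = $31.26
PFL insurance: $5,652.78 × 0.0039 = $22.05
Social Security tax: $5,652.78 × 0.06 = $339.17
SDI: $5,652.78 × 0.0041 = $23.18
Legal plan premium: $44.98
Total deductions = $263.98 + $749.04 + $498.46 + $31.26 + $22.05 + $339.17 + $23.18 + $44.98 = $1,972.12
Net pay = $5,652.78 − $1,972.12 = $3,680.66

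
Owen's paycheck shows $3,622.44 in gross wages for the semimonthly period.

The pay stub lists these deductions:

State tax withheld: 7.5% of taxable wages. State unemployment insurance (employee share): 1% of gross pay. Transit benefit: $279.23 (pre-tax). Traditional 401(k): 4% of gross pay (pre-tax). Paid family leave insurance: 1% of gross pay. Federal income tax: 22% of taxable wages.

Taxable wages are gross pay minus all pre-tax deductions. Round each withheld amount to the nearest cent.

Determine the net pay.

$2,182.37

Transit benefit: $279.23
Traditional 401(k): $3,622.44 × 0.04 = $144.90
Pre-tax total = $279.23 + $144.90 = $424.13
Taxable wages = $3,622.44 − $424.13 = $3,198.31
Federal income tax: $3,198.31 × 0.22 = $703.63
State tax withheld: $3,198.31 × 0.075 = $239.87
Paid family leave insurance: $3,622.44 × 0.01 = $36.22
State unemployment insurance (employee share): $3,622.44 × 0.01 = $36.22
Total deductions = $279.23 + $144.90 + $703.63 + $239.87 + $36.22 + $36.22 = $1,440.07
Net pay = $3,622.44 − $1,440.07 = $2,182.37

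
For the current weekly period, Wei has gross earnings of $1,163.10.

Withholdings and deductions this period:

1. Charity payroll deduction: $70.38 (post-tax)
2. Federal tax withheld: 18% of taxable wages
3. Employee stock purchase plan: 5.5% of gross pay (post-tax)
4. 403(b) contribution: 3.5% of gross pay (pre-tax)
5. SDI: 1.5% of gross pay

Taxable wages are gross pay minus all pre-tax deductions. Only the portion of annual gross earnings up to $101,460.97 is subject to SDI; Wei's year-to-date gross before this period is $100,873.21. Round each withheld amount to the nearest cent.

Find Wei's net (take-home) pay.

403(b) contribution: $1,163.10 × 0.035 = $40.71
Taxable wages = $1,163.10 − $40.71 = $1,122.39
Federal tax withheld: $1,122.39 × 0.18 = $202.03
SDI: only $101,460.97 − $100,873.21 = $587.76 of this check is subject → $587.76 × 0.015 = $8.82
Charity payroll deduction: $70.38
Employee stock purchase plan: $1,163.10 × 0.055 = $63.97
Total deductions = $40.71 + $202.03 + $8.82 + $70.38 + $63.97 = $385.91
Net pay = $1,163.10 − $385.91 = $777.19

$777.19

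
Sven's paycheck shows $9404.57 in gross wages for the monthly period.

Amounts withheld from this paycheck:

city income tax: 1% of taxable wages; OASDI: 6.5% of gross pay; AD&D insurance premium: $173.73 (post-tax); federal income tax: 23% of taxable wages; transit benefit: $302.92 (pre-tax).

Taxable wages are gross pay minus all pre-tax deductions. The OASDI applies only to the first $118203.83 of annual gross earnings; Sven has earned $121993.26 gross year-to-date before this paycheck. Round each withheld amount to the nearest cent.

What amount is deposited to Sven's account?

Transit benefit: $302.92
Taxable wages = $9404.57 − $302.92 = $9101.65
City income tax: $9101.65 × 0.01 = $91.02
Federal income tax: $9101.65 × 0.23 = $2093.38
OASDI: annual cap $118203.83 already reached (YTD $121993.26), so $0.00
AD&D insurance premium: $173.73
Total deductions = $302.92 + $91.02 + $2093.38 + $0.00 + $173.73 = $2661.05
Net pay = $9404.57 − $2661.05 = $6743.52

$6743.52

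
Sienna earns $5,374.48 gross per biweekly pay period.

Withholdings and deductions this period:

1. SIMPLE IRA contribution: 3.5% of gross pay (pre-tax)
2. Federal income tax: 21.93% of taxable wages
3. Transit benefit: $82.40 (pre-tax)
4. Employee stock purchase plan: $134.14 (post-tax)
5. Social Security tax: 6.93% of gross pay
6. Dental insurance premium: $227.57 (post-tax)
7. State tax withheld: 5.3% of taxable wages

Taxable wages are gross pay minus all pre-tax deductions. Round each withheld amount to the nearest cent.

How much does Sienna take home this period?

$2,980.00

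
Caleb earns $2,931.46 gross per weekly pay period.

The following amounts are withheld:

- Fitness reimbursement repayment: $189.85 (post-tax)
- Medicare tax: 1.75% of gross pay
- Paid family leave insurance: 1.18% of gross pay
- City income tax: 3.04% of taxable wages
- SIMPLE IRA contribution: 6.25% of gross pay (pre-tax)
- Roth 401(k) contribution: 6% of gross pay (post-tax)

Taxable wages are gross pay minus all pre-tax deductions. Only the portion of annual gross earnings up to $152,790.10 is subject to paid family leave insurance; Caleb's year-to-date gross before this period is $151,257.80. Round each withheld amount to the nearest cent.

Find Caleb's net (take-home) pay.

SIMPLE IRA contribution: $2,931.46 × 0.0625 = $183.22
Taxable wages = $2,931.46 − $183.22 = $2,748.24
City income tax: $2,748.24 × 0.0304 = $83.55
Paid family leave insurance: only $152,790.10 − $151,257.80 = $1,532.30 of this check is subject → $1,532.30 × 0.0118 = $18.08
Medicare tax: $2,931.46 × 0.0175 = $51.30
Fitness reimbursement repayment: $189.85
Roth 401(k) contribution: $2,931.46 × 0.06 = $175.89
Total deductions = $183.22 + $83.55 + $18.08 + $51.30 + $189.85 + $175.89 = $701.89
Net pay = $2,931.46 − $701.89 = $2,229.57

$2,229.57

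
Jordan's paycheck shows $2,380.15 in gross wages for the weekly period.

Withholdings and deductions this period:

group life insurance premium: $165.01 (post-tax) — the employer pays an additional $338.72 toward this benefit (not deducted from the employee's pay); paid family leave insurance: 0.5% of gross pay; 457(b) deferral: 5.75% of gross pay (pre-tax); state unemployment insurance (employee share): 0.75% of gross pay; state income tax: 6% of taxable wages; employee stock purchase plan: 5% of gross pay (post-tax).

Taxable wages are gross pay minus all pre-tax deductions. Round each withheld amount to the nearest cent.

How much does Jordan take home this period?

457(b) deferral: $2,380.15 × 0.0575 = $136.86
Taxable wages = $2,380.15 − $136.86 = $2,243.29
State income tax: $2,243.29 × 0.06 = $134.60
Paid family leave insurance: $2,380.15 × 0.005 = $11.90
State unemployment insurance (employee share): $2,380.15 × 0.0075 = $17.85
Employee stock purchase plan: $2,380.15 × 0.05 = $119.01
Group life insurance premium: $165.01
(Employer's $338.72 toward group life insurance premium is not withheld from the employee.)
Total deductions = $136.86 + $134.60 + $11.90 + $17.85 + $119.01 + $165.01 = $585.23
Net pay = $2,380.15 − $585.23 = $1,794.92

$1,794.92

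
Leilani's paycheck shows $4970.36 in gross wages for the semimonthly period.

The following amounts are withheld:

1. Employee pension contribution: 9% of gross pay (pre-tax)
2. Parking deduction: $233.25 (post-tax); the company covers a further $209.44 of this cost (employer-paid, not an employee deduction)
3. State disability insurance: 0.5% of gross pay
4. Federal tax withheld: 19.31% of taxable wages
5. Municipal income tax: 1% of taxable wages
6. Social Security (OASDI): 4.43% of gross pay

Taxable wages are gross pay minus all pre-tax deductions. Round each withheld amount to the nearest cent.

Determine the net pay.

Employee pension contribution: $4970.36 × 0.09 = $447.33
Taxable wages = $4970.36 − $447.33 = $4523.03
Municipal income tax: $4523.03 × 0.01 = $45.23
Federal tax withheld: $4523.03 × 0.1931 = $873.40
Social Security (OASDI): $4970.36 × 0.0443 = $220.19
State disability insurance: $4970.36 × 0.005 = $24.85
Parking deduction: $233.25
(Employer's $209.44 toward parking deduction is not withheld from the employee.)
Total deductions = $447.33 + $45.23 + $873.40 + $220.19 + $24.85 + $233.25 = $1844.25
Net pay = $4970.36 − $1844.25 = $3126.11

$3126.11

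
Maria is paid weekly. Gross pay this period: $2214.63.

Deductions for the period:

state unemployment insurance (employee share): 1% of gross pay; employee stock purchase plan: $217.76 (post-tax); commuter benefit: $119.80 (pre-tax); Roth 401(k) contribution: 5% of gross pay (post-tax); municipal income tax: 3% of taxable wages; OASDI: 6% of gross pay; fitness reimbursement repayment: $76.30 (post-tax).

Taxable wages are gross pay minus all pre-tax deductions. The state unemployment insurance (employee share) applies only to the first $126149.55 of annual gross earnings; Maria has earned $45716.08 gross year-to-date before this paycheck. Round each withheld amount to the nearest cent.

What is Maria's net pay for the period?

Commuter benefit: $119.80
Taxable wages = $2214.63 − $119.80 = $2094.83
Municipal income tax: $2094.83 × 0.03 = $62.84
State unemployment insurance (employee share): cap not yet reached, full $2214.63 is subject → $2214.63 × 0.01 = $22.15
OASDI: $2214.63 × 0.06 = $132.88
Roth 401(k) contribution: $2214.63 × 0.05 = $110.73
Fitness reimbursement repayment: $76.30
Employee stock purchase plan: $217.76
Total deductions = $119.80 + $62.84 + $22.15 + $132.88 + $110.73 + $76.30 + $217.76 = $742.46
Net pay = $2214.63 − $742.46 = $1472.17

$1472.17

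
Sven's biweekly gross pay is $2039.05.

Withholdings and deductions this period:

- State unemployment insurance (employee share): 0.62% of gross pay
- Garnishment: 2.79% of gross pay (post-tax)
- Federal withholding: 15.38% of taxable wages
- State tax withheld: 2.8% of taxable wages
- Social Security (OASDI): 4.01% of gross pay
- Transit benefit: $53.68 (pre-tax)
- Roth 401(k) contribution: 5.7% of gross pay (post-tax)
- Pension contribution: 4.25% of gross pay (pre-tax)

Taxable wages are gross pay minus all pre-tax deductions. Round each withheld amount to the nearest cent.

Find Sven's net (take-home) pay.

$1286.00

Pension contribution: $2039.05 × 0.0425 = $86.66
Transit benefit: $53.68
Pre-tax total = $86.66 + $53.68 = $140.34
Taxable wages = $2039.05 − $140.34 = $1898.71
State tax withheld: $1898.71 × 0.028 = $53.16
Federal withholding: $1898.71 × 0.1538 = $292.02
Social Security (OASDI): $2039.05 × 0.0401 = $81.77
State unemployment insurance (employee share): $2039.05 × 0.0062 = $12.64
Garnishment: $2039.05 × 0.0279 = $56.89
Roth 401(k) contribution: $2039.05 × 0.057 = $116.23
Total deductions = $86.66 + $53.68 + $53.16 + $292.02 + $81.77 + $12.64 + $56.89 + $116.23 = $753.05
Net pay = $2039.05 − $753.05 = $1286.00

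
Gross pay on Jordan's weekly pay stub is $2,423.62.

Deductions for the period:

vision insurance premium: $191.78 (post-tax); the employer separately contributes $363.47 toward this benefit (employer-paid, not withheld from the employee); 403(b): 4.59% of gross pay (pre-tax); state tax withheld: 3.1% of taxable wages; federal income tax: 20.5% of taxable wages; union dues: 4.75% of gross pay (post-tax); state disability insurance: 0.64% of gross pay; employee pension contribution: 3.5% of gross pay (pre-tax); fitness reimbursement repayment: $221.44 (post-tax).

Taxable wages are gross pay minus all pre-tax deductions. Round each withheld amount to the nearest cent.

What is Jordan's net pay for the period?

403(b): $2,423.62 × 0.0459 = $111.24
Employee pension contribution: $2,423.62 × 0.035 = $84.83
Pre-tax total = $111.24 + $84.83 = $196.07
Taxable wages = $2,423.62 − $196.07 = $2,227.55
State tax withheld: $2,227.55 × 0.031 = $69.05
Federal income tax: $2,227.55 × 0.205 = $456.65
State disability insurance: $2,423.62 × 0.0064 = $15.51
Vision insurance premium: $191.78
Union dues: $2,423.62 × 0.0475 = $115.12
Fitness reimbursement repayment: $221.44
(Employer's $363.47 toward vision insurance premium is not withheld from the employee.)
Total deductions = $111.24 + $84.83 + $69.05 + $456.65 + $15.51 + $191.78 + $115.12 + $221.44 = $1,265.62
Net pay = $2,423.62 − $1,265.62 = $1,158.00

$1,158.00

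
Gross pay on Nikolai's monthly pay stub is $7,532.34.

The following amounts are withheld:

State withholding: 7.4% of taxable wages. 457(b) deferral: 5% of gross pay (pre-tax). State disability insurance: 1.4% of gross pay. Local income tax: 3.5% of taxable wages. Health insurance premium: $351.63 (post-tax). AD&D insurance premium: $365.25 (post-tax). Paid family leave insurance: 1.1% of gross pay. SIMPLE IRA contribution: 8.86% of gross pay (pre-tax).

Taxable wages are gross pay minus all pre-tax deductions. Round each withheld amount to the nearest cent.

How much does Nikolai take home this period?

$4,875.93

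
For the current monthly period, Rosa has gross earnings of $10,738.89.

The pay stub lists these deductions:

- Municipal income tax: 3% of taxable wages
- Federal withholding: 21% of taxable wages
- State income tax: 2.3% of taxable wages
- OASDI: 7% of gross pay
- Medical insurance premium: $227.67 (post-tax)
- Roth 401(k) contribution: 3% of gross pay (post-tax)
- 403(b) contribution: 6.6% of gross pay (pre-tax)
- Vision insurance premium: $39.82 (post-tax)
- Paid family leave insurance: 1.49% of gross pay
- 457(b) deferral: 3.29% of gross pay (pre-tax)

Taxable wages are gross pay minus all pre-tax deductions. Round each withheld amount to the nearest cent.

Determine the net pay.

$5,630.42

457(b) deferral: $10,738.89 × 0.0329 = $353.31
403(b) contribution: $10,738.89 × 0.066 = $708.77
Pre-tax total = $353.31 + $708.77 = $1,062.08
Taxable wages = $10,738.89 − $1,062.08 = $9,676.81
State income tax: $9,676.81 × 0.023 = $222.57
Federal withholding: $9,676.81 × 0.21 = $2,032.13
Municipal income tax: $9,676.81 × 0.03 = $290.30
Paid family leave insurance: $10,738.89 × 0.0149 = $160.01
OASDI: $10,738.89 × 0.07 = $751.72
Medical insurance premium: $227.67
Roth 401(k) contribution: $10,738.89 × 0.03 = $322.17
Vision insurance premium: $39.82
Total deductions = $353.31 + $708.77 + $222.57 + $2,032.13 + $290.30 + $160.01 + $751.72 + $227.67 + $322.17 + $39.82 = $5,108.47
Net pay = $10,738.89 − $5,108.47 = $5,630.42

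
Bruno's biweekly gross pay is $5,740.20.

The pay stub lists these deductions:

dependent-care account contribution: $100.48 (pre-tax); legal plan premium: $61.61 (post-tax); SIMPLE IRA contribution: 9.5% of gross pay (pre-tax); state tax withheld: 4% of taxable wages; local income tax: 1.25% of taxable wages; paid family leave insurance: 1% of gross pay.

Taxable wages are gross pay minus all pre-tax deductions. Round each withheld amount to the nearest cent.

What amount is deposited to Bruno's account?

$4,707.93

Dependent-care account contribution: $100.48
SIMPLE IRA contribution: $5,740.20 × 0.095 = $545.32
Pre-tax total = $100.48 + $545.32 = $645.80
Taxable wages = $5,740.20 − $645.80 = $5,094.40
Local income tax: $5,094.40 × 0.0125 = $63.68
State tax withheld: $5,094.40 × 0.04 = $203.78
Paid family leave insurance: $5,740.20 × 0.01 = $57.40
Legal plan premium: $61.61
Total deductions = $100.48 + $545.32 + $63.68 + $203.78 + $57.40 + $61.61 = $1,032.27
Net pay = $5,740.20 − $1,032.27 = $4,707.93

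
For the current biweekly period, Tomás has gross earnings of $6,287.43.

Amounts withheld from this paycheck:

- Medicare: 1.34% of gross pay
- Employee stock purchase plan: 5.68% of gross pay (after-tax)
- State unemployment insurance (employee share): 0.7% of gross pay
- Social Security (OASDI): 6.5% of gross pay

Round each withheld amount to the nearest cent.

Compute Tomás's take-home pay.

$5,393.36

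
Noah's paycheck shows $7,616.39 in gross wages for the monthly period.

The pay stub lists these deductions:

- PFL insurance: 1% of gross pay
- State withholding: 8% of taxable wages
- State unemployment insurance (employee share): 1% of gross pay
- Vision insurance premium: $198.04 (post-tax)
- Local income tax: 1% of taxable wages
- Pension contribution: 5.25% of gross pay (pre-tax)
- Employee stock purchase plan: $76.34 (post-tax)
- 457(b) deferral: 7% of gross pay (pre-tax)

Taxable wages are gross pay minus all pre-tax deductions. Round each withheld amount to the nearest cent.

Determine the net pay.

$5,655.18

Pension contribution: $7,616.39 × 0.0525 = $399.86
457(b) deferral: $7,616.39 × 0.07 = $533.15
Pre-tax total = $399.86 + $533.15 = $933.01
Taxable wages = $7,616.39 − $933.01 = $6,683.38
State withholding: $6,683.38 × 0.08 = $534.67
Local income tax: $6,683.38 × 0.01 = $66.83
State unemployment insurance (employee share): $7,616.39 × 0.01 = $76.16
PFL insurance: $7,616.39 × 0.01 = $76.16
Vision insurance premium: $198.04
Employee stock purchase plan: $76.34
Total deductions = $399.86 + $533.15 + $534.67 + $66.83 + $76.16 + $76.16 + $198.04 + $76.34 = $1,961.21
Net pay = $7,616.39 − $1,961.21 = $5,655.18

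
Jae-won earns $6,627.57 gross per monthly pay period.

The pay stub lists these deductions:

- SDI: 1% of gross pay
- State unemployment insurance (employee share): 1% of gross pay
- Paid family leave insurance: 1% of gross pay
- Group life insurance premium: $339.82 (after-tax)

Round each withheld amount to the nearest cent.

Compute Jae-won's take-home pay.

State unemployment insurance (employee share): $6,627.57 × 0.01 = $66.28
SDI: $6,627.57 × 0.01 = $66.28
Paid family leave insurance: $6,627.57 × 0.01 = $66.28
Group life insurance premium: $339.82
Total deductions = $66.28 + $66.28 + $66.28 + $339.82 = $538.66
Net pay = $6,627.57 − $538.66 = $6,088.91

$6,088.91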